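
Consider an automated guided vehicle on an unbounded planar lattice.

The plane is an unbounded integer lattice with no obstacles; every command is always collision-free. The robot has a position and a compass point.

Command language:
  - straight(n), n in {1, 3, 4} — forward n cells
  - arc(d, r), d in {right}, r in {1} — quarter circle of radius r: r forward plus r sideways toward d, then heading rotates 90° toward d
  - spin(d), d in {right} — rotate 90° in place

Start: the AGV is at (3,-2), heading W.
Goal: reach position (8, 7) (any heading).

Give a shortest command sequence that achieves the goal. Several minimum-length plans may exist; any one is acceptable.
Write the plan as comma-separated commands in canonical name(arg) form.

spin(right), straight(4), straight(4), arc(right, 1), straight(4)

initial: at (3,-2), heading W
[1] after spin(right): at (3,-2), heading N
[2] after straight(4): at (3,2), heading N
[3] after straight(4): at (3,6), heading N
[4] after arc(right, 1): at (4,7), heading E
[5] after straight(4): at (8,7), heading E
shorter routes all fall short; 5 is best.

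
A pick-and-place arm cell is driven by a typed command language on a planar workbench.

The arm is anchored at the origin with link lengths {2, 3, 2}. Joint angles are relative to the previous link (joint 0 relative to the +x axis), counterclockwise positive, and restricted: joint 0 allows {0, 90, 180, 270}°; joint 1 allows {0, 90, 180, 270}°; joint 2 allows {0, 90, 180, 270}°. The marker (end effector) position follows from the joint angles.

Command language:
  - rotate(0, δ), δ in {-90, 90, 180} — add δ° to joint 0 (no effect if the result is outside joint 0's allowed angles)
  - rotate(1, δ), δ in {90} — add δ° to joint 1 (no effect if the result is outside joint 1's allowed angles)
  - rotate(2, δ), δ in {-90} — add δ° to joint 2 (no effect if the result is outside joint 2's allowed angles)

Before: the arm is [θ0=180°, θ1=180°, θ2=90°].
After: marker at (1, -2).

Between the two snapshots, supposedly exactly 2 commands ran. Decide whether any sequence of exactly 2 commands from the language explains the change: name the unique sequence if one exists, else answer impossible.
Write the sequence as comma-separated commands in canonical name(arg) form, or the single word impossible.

rotate(2, -90), rotate(2, -90)

t0: [θ0=180°, θ1=180°, θ2=90°]
t=1 rotate(2, -90) ⇒ [θ0=180°, θ1=180°, θ2=0°]
t=2 rotate(2, -90) ⇒ [θ0=180°, θ1=180°, θ2=270°]
no rival 2-sequence matches.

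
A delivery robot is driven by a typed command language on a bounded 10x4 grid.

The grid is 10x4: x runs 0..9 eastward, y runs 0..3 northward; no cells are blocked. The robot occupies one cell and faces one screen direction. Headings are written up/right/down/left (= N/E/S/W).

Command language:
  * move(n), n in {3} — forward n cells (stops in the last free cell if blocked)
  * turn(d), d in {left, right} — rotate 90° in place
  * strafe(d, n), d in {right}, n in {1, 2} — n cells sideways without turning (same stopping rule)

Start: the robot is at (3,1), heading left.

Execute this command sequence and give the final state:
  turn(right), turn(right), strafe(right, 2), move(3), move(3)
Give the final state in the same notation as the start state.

initial: at (3,1), heading left
step 1 (turn(right)): at (3,1), heading up
step 2 (turn(right)): at (3,1), heading right
step 3 (strafe(right, 2)): at (3,0), heading right
step 4 (move(3)): at (6,0), heading right
step 5 (move(3)): at (9,0), heading right

at (9,0), heading right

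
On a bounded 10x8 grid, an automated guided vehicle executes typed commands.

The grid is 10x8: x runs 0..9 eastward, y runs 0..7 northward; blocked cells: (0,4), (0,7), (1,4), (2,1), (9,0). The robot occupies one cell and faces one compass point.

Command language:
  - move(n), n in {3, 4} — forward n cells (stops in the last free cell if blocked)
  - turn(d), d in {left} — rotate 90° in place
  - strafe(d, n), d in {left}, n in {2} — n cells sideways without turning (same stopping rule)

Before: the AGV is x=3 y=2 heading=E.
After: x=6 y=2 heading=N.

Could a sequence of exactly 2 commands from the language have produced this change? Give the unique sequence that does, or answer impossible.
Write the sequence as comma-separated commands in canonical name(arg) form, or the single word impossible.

key: order matters: swapping move(3) and turn(left) lands elsewhere
from: x=3 y=2 heading=E
[1] after move(3): x=6 y=2 heading=E
[2] after turn(left): x=6 y=2 heading=N
no other 2-command option fits: unique.

move(3), turn(left)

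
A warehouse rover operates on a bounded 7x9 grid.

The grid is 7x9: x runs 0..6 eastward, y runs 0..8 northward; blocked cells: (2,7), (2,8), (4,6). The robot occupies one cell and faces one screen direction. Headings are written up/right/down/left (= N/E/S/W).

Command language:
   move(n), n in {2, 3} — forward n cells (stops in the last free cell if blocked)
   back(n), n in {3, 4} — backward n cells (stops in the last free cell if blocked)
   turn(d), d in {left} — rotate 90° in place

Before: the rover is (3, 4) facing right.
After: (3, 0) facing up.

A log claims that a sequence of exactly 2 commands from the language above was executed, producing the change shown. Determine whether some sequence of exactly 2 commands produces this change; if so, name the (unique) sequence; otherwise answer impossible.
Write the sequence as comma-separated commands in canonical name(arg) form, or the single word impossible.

key: position moved to (3,0) AND the heading swung to N — translation plus rotation needed
start: (3, 4) facing right
t=1 turn(left) ⇒ (3, 4) facing up
t=2 back(4) ⇒ (3, 0) facing up
all 25 alternatives checked — unique.

turn(left), back(4)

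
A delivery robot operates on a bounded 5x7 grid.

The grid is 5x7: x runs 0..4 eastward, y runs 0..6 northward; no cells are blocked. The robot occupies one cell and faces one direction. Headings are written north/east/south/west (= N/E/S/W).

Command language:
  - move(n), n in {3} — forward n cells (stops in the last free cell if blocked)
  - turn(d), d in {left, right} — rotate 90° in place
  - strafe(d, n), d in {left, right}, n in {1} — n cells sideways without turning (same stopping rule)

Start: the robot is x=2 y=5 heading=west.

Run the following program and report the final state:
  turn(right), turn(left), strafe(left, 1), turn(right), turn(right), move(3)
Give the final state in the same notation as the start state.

begin: x=2 y=5 heading=west
[1] after turn(right): x=2 y=5 heading=north
[2] after turn(left): x=2 y=5 heading=west
[3] after strafe(left, 1): x=2 y=4 heading=west
[4] after turn(right): x=2 y=4 heading=north
[5] after turn(right): x=2 y=4 heading=east
[6] after move(3): x=4 y=4 heading=east

x=4 y=4 heading=east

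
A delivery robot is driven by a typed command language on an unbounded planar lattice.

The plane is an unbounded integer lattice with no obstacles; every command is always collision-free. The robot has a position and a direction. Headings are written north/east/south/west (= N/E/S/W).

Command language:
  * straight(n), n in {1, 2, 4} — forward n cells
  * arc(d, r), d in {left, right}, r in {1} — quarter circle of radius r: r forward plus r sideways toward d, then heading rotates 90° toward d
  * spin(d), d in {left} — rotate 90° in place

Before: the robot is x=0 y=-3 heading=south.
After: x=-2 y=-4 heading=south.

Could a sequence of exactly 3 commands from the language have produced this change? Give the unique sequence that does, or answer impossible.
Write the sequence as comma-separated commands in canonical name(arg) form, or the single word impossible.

key: running spin(left) before arc(right, 1) would end elsewhere — order is forced
initial: x=0 y=-3 heading=south
1. arc(right, 1) → x=-1 y=-4 heading=west
2. straight(1) → x=-2 y=-4 heading=west
3. spin(left) → x=-2 y=-4 heading=south
no rival 3-sequence matches.

arc(right, 1), straight(1), spin(left)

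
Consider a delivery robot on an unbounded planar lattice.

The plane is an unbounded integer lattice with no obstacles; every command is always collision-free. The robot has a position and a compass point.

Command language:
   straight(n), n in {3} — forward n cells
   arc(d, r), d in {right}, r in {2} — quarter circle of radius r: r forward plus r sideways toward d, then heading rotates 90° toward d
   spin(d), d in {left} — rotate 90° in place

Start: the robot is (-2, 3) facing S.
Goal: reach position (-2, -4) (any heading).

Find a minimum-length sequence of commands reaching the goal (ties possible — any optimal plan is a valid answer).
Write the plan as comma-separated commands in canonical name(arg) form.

straight(3), spin(left), arc(right, 2), arc(right, 2)

t0: (-2, 3) facing S
[1] after straight(3): (-2, 0) facing S
[2] after spin(left): (-2, 0) facing E
[3] after arc(right, 2): (0, -2) facing S
[4] after arc(right, 2): (-2, -4) facing W
no 3-step plan works, so 4 is optimal.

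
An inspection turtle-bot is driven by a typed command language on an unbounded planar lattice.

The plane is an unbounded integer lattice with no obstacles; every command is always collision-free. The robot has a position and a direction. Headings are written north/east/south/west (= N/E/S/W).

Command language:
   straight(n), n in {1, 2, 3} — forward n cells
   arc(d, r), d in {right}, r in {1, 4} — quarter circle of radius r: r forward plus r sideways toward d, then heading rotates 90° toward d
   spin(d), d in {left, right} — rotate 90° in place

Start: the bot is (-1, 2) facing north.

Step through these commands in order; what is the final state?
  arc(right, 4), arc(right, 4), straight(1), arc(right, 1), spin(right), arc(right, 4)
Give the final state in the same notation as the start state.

begin: (-1, 2) facing north
1. arc(right, 4) → (3, 6) facing east
2. arc(right, 4) → (7, 2) facing south
3. straight(1) → (7, 1) facing south
4. arc(right, 1) → (6, 0) facing west
5. spin(right) → (6, 0) facing north
6. arc(right, 4) → (10, 4) facing east

(10, 4) facing east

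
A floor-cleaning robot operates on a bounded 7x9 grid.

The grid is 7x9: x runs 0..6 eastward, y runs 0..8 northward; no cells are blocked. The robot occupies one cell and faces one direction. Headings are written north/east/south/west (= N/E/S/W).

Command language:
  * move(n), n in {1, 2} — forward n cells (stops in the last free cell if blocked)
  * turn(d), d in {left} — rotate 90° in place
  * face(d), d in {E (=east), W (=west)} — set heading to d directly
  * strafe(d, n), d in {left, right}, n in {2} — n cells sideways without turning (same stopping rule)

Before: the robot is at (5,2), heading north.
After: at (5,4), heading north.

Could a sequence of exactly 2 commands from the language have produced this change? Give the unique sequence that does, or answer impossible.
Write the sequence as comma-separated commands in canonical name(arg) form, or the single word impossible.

key: heading stays N — no command in the sequence turns
start: at (5,2), heading north
step 1 (move(1)): at (5,3), heading north
step 2 (move(1)): at (5,4), heading north
all 49 alternatives checked — unique.

move(1), move(1)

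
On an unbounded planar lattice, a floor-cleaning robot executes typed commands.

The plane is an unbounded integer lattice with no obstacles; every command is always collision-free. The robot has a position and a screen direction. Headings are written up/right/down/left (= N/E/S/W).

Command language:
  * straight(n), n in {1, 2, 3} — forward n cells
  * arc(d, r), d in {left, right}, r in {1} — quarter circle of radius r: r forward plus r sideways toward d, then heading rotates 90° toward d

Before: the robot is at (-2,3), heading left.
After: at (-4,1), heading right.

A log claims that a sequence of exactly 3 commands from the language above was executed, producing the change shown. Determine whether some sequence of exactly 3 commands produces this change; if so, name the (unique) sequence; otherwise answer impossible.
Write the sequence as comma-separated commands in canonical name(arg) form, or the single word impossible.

key: order matters: swapping straight(2) and arc(left, 1) lands elsewhere
from: at (-2,3), heading left
[1] after straight(2): at (-4,3), heading left
[2] after arc(left, 1): at (-5,2), heading down
[3] after arc(left, 1): at (-4,1), heading right
no other 3-command option fits: unique.

straight(2), arc(left, 1), arc(left, 1)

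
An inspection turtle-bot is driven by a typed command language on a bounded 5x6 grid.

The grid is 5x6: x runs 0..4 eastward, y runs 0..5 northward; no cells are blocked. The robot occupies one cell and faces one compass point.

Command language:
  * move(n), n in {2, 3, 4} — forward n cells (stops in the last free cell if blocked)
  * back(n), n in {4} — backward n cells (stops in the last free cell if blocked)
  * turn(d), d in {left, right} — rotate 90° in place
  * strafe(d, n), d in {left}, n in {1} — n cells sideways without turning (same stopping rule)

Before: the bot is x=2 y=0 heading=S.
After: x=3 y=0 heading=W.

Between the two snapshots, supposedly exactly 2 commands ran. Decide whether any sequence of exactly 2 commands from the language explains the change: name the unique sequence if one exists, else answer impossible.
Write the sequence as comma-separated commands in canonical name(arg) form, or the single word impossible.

key: position moved to (3,0) AND the heading swung to W — translation plus rotation needed
start: x=2 y=0 heading=S
t=1 strafe(left, 1) ⇒ x=3 y=0 heading=S
t=2 turn(right) ⇒ x=3 y=0 heading=W
uniquely the one of 49 2-step routes that fits.

strafe(left, 1), turn(right)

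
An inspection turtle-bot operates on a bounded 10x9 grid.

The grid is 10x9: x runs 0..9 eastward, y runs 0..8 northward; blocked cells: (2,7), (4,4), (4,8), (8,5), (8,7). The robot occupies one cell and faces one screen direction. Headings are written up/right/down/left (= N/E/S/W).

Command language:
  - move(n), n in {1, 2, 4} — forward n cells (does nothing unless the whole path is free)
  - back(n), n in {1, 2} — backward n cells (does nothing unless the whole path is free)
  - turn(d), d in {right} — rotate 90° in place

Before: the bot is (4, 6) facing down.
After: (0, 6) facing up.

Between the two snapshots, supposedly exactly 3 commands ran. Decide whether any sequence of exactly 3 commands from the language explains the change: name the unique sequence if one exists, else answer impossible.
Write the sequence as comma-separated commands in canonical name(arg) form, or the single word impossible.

key: position moved to (0,6) AND the heading swung to N — translation plus rotation needed
start: (4, 6) facing down
1. turn(right) → (4, 6) facing left
2. move(4) → (0, 6) facing left
3. turn(right) → (0, 6) facing up
uniquely the one of 216 3-step routes that fits.

turn(right), move(4), turn(right)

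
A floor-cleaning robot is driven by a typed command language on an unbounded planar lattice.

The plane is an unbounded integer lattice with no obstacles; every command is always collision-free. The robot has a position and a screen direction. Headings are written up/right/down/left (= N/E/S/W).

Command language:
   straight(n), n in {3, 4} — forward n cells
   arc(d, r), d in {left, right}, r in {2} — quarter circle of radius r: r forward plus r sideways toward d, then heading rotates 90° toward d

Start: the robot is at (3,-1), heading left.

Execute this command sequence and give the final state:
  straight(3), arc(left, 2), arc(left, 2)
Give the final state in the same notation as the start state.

begin: at (3,-1), heading left
t=1 straight(3) ⇒ at (0,-1), heading left
t=2 arc(left, 2) ⇒ at (-2,-3), heading down
t=3 arc(left, 2) ⇒ at (0,-5), heading right

at (0,-5), heading right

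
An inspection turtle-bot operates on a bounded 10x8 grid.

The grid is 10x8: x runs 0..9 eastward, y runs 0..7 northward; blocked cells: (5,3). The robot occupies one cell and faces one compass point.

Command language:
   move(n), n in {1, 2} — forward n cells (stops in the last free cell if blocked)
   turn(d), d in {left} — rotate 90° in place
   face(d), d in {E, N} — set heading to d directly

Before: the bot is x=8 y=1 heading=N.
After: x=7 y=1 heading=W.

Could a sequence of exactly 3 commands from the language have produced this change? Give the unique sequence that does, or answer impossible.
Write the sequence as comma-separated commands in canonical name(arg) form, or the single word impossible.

key: running move(1) before face(N) would end elsewhere — order is forced
start: x=8 y=1 heading=N
[1] after face(N): x=8 y=1 heading=N
[2] after turn(left): x=8 y=1 heading=W
[3] after move(1): x=7 y=1 heading=W
uniquely the one of 125 3-step routes that fits.

face(N), turn(left), move(1)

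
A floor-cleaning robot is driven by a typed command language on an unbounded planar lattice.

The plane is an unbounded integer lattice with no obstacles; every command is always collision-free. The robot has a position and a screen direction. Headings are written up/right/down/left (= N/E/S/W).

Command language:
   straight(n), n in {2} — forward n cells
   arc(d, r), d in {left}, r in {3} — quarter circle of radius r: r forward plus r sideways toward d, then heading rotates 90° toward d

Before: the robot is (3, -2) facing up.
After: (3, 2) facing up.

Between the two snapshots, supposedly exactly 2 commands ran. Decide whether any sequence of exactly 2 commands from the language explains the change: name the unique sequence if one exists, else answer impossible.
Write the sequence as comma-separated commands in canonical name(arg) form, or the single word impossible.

straight(2), straight(2)

key: still facing N at the end — nothing in the sequence rotates
t0: (3, -2) facing up
t=1 straight(2) ⇒ (3, 0) facing up
t=2 straight(2) ⇒ (3, 2) facing up
uniquely the one of 4 2-step routes that fits.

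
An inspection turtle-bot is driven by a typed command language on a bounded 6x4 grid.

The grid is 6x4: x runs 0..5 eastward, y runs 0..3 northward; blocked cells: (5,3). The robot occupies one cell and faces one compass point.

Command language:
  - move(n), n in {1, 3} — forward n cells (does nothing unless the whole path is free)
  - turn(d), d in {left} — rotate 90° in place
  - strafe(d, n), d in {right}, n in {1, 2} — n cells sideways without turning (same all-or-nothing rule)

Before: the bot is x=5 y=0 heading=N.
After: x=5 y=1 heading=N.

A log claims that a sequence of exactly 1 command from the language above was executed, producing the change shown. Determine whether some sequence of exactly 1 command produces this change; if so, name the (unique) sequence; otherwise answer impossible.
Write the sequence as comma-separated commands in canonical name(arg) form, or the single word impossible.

move(1)

key: still facing N — the one step turns nothing
t0: x=5 y=0 heading=N
step 1 (move(1)): x=5 y=1 heading=N
no rival 1-sequence matches.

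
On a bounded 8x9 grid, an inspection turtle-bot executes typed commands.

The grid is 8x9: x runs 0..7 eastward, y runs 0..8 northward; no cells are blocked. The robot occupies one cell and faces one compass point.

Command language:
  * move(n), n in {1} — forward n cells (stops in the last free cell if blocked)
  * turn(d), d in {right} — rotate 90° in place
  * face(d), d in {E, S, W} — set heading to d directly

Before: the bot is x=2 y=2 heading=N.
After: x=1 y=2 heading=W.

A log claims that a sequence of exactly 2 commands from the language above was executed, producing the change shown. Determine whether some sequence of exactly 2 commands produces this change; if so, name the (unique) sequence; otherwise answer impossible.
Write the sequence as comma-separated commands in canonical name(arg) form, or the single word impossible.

key: running move(1) before face(W) would end elsewhere — order is forced
begin: x=2 y=2 heading=N
t=1 face(W) ⇒ x=2 y=2 heading=W
t=2 move(1) ⇒ x=1 y=2 heading=W
uniquely the one of 25 2-step routes that fits.

face(W), move(1)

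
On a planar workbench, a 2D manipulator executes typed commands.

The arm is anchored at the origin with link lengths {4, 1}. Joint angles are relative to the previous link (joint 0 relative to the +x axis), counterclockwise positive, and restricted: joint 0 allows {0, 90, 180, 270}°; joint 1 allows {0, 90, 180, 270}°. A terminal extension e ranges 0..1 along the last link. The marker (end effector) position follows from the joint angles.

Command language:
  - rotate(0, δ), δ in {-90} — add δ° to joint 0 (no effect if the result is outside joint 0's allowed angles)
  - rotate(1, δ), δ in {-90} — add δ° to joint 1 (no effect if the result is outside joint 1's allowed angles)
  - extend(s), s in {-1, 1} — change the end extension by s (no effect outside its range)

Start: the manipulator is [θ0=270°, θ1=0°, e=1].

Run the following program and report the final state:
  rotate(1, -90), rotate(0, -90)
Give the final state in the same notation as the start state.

t0: [θ0=270°, θ1=0°, e=1]
t=1 rotate(1, -90) ⇒ [θ0=270°, θ1=270°, e=1]
t=2 rotate(0, -90) ⇒ [θ0=180°, θ1=270°, e=1]

[θ0=180°, θ1=270°, e=1]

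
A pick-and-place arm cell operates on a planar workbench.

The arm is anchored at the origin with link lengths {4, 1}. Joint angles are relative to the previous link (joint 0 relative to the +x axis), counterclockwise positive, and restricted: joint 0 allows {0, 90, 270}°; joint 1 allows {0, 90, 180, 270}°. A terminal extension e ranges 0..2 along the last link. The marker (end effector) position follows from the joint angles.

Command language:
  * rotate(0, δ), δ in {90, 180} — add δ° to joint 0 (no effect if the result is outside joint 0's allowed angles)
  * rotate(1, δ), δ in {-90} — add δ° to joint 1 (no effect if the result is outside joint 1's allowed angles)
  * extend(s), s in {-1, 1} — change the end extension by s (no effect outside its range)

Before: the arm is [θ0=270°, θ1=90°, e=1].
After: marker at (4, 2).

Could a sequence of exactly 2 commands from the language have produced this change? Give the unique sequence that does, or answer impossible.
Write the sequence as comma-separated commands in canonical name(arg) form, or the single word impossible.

rotate(0, 90), rotate(0, 180)

key: running rotate(0, 180) before rotate(0, 90) would end elsewhere — order is forced
initial: [θ0=270°, θ1=90°, e=1]
step 1 (rotate(0, 90)): [θ0=0°, θ1=90°, e=1]
step 2 (rotate(0, 180)): [θ0=0°, θ1=90°, e=1]
no rival 2-sequence matches.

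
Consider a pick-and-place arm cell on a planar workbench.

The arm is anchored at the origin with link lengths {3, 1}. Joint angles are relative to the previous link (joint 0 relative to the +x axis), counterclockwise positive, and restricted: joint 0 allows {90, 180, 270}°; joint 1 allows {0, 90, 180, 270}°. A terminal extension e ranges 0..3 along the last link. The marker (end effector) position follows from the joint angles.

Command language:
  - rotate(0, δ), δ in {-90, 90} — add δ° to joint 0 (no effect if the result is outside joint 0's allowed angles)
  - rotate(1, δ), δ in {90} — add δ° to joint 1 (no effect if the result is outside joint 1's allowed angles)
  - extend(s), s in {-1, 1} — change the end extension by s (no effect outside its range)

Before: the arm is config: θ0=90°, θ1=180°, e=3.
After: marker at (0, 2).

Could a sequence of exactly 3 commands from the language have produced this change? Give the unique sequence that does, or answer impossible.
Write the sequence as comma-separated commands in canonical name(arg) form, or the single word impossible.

extend(-1), extend(-1), extend(-1)

t0: config: θ0=90°, θ1=180°, e=3
step 1 (extend(-1)): config: θ0=90°, θ1=180°, e=2
step 2 (extend(-1)): config: θ0=90°, θ1=180°, e=1
step 3 (extend(-1)): config: θ0=90°, θ1=180°, e=0
no rival 3-sequence matches.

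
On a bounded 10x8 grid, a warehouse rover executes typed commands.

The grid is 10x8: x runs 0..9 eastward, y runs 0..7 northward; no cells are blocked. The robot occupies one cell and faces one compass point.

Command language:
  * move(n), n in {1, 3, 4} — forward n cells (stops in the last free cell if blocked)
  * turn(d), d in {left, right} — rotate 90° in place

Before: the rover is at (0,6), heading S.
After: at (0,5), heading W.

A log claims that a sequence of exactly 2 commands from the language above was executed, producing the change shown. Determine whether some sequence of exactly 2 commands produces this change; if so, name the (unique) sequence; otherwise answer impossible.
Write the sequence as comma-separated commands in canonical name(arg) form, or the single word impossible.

key: position moved to (0,5) AND the heading swung to W — translation plus rotation needed
begin: at (0,6), heading S
t=1 move(1) ⇒ at (0,5), heading S
t=2 turn(right) ⇒ at (0,5), heading W
uniquely the one of 25 2-step routes that fits.

move(1), turn(right)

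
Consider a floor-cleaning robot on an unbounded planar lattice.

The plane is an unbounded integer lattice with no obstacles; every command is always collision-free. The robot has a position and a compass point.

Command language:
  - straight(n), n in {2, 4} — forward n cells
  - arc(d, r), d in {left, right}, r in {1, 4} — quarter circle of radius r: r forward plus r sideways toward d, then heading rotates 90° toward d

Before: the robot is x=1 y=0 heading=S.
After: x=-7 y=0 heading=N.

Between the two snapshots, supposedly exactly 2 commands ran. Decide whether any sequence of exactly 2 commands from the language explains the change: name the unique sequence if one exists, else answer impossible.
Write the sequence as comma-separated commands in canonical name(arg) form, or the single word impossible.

arc(right, 4), arc(right, 4)

key: cell and facing (now N) both changed — the 2 commands mix motion and turning
from: x=1 y=0 heading=S
t=1 arc(right, 4) ⇒ x=-3 y=-4 heading=W
t=2 arc(right, 4) ⇒ x=-7 y=0 heading=N
uniquely the one of 36 2-step routes that fits.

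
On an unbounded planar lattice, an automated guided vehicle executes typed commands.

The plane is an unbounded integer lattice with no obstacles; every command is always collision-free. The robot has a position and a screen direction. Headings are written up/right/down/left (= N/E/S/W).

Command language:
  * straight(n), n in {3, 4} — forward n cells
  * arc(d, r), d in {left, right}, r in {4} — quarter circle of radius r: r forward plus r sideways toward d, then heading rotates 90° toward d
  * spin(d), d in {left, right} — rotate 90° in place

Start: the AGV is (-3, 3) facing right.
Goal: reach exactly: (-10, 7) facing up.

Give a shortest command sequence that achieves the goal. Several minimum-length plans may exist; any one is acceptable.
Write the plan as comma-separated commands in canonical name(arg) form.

spin(right), spin(right), straight(3), arc(right, 4)

begin: (-3, 3) facing right
1. spin(right) → (-3, 3) facing down
2. spin(right) → (-3, 3) facing left
3. straight(3) → (-6, 3) facing left
4. arc(right, 4) → (-10, 7) facing up
nothing shorter than 4 reaches the goal.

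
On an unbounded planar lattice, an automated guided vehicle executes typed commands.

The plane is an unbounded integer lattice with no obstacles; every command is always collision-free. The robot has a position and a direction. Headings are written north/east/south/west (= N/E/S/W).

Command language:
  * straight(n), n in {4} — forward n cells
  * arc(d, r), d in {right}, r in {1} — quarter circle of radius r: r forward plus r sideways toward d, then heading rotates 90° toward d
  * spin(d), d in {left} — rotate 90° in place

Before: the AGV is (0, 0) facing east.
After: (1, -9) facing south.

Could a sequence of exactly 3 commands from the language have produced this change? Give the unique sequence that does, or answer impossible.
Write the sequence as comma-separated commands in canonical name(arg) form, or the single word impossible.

arc(right, 1), straight(4), straight(4)

key: running straight(4) before arc(right, 1) would end elsewhere — order is forced
begin: (0, 0) facing east
step 1 (arc(right, 1)): (1, -1) facing south
step 2 (straight(4)): (1, -5) facing south
step 3 (straight(4)): (1, -9) facing south
uniquely the one of 27 3-step routes that fits.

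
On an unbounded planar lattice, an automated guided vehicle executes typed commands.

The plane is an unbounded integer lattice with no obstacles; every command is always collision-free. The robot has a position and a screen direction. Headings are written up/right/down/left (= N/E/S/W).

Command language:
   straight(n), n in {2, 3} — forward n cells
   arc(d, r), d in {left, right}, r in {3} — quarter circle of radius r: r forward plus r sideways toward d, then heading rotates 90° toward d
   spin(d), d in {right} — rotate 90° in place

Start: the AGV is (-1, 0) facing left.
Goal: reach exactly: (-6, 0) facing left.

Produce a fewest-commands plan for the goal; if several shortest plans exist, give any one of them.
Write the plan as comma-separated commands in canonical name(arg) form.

initial: (-1, 0) facing left
step 1 (straight(2)): (-3, 0) facing left
step 2 (straight(3)): (-6, 0) facing left
nothing shorter than 2 reaches the goal.

straight(2), straight(3)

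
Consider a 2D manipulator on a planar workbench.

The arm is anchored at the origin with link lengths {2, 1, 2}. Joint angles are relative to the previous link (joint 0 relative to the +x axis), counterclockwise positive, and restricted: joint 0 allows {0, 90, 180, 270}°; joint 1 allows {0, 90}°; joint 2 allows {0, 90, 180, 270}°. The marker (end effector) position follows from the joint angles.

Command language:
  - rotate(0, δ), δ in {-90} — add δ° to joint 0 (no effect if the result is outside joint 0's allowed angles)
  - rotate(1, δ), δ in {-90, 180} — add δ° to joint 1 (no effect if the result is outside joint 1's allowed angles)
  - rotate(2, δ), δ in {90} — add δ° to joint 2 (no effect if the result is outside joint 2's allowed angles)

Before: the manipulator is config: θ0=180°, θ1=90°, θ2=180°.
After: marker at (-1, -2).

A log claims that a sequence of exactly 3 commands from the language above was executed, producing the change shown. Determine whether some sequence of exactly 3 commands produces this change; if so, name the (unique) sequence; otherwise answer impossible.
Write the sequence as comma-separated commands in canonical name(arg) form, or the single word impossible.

initial: config: θ0=180°, θ1=90°, θ2=180°
step 1 (rotate(0, -90)): config: θ0=90°, θ1=90°, θ2=180°
step 2 (rotate(0, -90)): config: θ0=0°, θ1=90°, θ2=180°
step 3 (rotate(0, -90)): config: θ0=270°, θ1=90°, θ2=180°
all 64 alternatives checked — unique.

rotate(0, -90), rotate(0, -90), rotate(0, -90)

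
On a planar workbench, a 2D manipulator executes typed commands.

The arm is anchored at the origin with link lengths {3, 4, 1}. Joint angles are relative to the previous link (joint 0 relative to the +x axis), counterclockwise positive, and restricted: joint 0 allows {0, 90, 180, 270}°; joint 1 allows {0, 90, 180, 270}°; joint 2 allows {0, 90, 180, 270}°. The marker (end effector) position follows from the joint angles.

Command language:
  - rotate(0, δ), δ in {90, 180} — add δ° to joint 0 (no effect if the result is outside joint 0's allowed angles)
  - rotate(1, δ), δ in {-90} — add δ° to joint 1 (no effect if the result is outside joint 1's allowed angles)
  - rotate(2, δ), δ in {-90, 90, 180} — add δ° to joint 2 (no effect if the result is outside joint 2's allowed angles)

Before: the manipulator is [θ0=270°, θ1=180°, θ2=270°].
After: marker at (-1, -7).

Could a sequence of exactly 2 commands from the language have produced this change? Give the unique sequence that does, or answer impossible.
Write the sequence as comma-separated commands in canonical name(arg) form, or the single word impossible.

t0: [θ0=270°, θ1=180°, θ2=270°]
1. rotate(1, -90) → [θ0=270°, θ1=90°, θ2=270°]
2. rotate(1, -90) → [θ0=270°, θ1=0°, θ2=270°]
all 36 alternatives checked — unique.

rotate(1, -90), rotate(1, -90)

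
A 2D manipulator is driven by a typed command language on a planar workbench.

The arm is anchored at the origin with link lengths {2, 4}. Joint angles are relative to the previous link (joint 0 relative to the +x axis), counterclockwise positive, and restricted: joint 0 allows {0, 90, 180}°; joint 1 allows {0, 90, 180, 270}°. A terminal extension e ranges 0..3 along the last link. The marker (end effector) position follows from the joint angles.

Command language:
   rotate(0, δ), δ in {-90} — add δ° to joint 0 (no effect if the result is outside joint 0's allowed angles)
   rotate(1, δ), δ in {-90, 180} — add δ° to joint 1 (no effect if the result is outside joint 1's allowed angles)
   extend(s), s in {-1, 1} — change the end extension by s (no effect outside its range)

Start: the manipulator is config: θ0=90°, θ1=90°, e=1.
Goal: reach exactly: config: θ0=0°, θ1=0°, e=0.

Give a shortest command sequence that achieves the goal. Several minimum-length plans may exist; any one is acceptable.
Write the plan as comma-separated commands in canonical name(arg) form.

t0: config: θ0=90°, θ1=90°, e=1
step 1 (rotate(1, -90)): config: θ0=90°, θ1=0°, e=1
step 2 (rotate(0, -90)): config: θ0=0°, θ1=0°, e=1
step 3 (extend(-1)): config: θ0=0°, θ1=0°, e=0
shorter routes all fall short; 3 is best.

rotate(1, -90), rotate(0, -90), extend(-1)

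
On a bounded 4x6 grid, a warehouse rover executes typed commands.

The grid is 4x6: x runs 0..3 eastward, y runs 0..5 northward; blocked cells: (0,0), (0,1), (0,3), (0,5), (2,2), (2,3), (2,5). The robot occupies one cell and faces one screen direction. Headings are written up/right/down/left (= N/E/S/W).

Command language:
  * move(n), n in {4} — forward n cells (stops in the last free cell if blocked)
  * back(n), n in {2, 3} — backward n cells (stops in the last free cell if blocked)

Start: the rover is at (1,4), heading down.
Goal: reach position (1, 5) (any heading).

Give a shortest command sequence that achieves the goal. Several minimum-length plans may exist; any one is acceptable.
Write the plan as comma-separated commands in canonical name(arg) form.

initial: at (1,4), heading down
t=1 back(2) ⇒ at (1,5), heading down
nothing shorter than 1 reaches the goal.

back(2)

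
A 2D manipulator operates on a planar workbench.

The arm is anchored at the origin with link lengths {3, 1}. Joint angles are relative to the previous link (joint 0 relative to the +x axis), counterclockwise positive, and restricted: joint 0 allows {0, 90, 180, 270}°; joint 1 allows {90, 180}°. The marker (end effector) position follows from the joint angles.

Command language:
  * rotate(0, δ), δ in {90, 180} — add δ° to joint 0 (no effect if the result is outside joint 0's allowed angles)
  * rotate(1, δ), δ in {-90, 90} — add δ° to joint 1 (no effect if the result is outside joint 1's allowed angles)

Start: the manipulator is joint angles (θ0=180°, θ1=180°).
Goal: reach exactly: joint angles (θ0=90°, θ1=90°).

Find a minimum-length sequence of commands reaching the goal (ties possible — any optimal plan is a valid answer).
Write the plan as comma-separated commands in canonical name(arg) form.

rotate(0, 180), rotate(0, 90), rotate(1, -90)

start: joint angles (θ0=180°, θ1=180°)
t=1 rotate(0, 180) ⇒ joint angles (θ0=0°, θ1=180°)
t=2 rotate(0, 90) ⇒ joint angles (θ0=90°, θ1=180°)
t=3 rotate(1, -90) ⇒ joint angles (θ0=90°, θ1=90°)
shorter routes all fall short; 3 is best.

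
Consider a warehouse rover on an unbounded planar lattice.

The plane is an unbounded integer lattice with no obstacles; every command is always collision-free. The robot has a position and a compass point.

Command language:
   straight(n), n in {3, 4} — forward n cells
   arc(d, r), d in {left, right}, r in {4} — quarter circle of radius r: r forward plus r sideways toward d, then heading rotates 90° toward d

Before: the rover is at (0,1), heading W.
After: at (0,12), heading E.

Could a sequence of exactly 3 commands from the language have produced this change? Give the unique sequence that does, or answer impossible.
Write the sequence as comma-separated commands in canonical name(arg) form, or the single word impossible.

arc(right, 4), straight(3), arc(right, 4)

key: position moved to (0,12) AND the heading swung to E — translation plus rotation needed
begin: at (0,1), heading W
t=1 arc(right, 4) ⇒ at (-4,5), heading N
t=2 straight(3) ⇒ at (-4,8), heading N
t=3 arc(right, 4) ⇒ at (0,12), heading E
no other 3-command option fits: unique.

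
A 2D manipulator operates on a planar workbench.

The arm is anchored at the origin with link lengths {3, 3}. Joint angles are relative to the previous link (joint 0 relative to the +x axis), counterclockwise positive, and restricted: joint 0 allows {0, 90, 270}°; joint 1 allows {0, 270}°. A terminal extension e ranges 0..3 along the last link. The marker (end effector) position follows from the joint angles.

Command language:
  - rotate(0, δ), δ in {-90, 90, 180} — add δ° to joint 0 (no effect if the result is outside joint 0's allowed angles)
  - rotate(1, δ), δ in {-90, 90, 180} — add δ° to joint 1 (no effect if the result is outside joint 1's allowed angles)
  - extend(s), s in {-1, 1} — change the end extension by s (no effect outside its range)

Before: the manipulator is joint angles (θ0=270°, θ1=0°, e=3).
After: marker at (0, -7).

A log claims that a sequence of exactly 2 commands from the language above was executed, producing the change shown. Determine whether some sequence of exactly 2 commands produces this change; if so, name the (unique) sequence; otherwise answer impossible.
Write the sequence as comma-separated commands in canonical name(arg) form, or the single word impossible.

from: joint angles (θ0=270°, θ1=0°, e=3)
step 1 (extend(-1)): joint angles (θ0=270°, θ1=0°, e=2)
step 2 (extend(-1)): joint angles (θ0=270°, θ1=0°, e=1)
all 64 alternatives checked — unique.

extend(-1), extend(-1)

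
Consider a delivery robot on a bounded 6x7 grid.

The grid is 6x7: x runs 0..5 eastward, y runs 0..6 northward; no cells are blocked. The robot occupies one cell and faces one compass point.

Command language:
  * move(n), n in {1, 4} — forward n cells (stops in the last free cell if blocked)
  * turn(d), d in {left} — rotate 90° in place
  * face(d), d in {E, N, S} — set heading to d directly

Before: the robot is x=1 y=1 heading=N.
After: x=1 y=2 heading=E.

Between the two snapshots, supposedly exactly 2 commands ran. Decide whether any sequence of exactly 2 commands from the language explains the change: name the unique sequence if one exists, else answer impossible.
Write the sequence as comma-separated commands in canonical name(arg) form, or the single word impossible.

key: position moved to (1,2) AND the heading swung to E — translation plus rotation needed
begin: x=1 y=1 heading=N
[1] after move(1): x=1 y=2 heading=N
[2] after face(E): x=1 y=2 heading=E
no rival 2-sequence matches.

move(1), face(E)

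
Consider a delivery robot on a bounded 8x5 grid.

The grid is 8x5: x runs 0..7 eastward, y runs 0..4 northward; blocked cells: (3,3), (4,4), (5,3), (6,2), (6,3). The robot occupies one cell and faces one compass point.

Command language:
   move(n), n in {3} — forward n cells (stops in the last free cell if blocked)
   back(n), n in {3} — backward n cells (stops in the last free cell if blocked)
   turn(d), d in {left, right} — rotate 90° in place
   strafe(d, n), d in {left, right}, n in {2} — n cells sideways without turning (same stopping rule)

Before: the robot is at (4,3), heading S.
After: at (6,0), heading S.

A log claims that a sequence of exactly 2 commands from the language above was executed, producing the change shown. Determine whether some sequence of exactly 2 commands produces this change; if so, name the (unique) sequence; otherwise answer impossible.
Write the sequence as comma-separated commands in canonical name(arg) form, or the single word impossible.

move(3), strafe(left, 2)

key: running strafe(left, 2) before move(3) would end elsewhere — order is forced
t0: at (4,3), heading S
t=1 move(3) ⇒ at (4,0), heading S
t=2 strafe(left, 2) ⇒ at (6,0), heading S
no other 2-command option fits: unique.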